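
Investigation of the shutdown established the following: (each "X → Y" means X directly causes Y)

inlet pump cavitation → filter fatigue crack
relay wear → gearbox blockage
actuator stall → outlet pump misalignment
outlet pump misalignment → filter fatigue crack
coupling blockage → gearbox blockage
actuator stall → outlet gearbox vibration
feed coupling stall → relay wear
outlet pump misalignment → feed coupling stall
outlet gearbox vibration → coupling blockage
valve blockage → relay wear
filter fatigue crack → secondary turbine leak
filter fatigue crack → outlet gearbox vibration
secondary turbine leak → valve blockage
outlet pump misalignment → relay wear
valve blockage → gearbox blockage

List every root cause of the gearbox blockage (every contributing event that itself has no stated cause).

the actuator stall, the inlet pump cavitation

Tracing upstream from the gearbox blockage: the gearbox blockage ← the coupling blockage ← the outlet gearbox vibration ← the actuator stall.
A separate upstream branch: the gearbox blockage ← the coupling blockage ← the outlet gearbox vibration ← the filter fatigue crack ← the inlet pump cavitation.
Each of those chain origins has no stated cause.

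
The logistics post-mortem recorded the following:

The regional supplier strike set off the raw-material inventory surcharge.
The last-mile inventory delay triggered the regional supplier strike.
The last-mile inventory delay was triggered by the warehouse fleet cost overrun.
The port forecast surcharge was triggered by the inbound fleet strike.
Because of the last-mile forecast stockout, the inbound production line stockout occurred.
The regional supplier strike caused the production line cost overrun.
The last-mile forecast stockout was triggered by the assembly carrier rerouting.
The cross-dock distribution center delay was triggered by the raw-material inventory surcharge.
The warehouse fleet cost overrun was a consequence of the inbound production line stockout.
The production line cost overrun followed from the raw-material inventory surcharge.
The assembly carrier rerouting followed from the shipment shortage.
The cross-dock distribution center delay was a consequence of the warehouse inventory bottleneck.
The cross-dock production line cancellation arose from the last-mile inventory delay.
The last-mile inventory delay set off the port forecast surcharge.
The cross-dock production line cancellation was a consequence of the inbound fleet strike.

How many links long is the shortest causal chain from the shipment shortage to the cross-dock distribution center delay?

Shortest chain: the shipment shortage → the assembly carrier rerouting → the last-mile forecast stockout → the inbound production line stockout → the warehouse fleet cost overrun → the last-mile inventory delay → the regional supplier strike → the raw-material inventory surcharge → the cross-dock distribution center delay.

8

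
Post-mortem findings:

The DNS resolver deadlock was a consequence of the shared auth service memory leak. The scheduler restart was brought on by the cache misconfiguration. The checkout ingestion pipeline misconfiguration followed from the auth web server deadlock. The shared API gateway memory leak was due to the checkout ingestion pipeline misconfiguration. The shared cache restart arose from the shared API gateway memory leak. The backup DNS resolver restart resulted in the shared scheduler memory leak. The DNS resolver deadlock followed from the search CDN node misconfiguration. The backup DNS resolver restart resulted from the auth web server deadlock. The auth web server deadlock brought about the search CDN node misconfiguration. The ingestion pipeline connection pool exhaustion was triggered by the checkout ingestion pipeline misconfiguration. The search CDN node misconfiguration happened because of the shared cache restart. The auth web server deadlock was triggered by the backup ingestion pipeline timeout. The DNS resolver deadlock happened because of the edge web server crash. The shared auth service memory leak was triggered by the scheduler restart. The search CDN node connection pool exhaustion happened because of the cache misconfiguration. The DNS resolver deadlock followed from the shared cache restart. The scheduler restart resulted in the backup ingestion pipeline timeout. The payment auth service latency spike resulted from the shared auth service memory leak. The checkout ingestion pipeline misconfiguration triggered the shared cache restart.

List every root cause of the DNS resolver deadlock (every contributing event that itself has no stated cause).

Tracing upstream from the DNS resolver deadlock: the DNS resolver deadlock ← the shared auth service memory leak ← the scheduler restart ← the cache misconfiguration.
A separate upstream branch: the DNS resolver deadlock ← the edge web server crash.
Each of those chain origins has no stated cause.

the cache misconfiguration, the edge web server crash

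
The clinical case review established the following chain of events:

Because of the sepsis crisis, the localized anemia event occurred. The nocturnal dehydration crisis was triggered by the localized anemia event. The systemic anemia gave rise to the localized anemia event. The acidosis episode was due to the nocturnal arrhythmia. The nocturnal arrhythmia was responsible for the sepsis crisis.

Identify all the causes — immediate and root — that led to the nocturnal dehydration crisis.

the localized anemia event, the nocturnal arrhythmia, the sepsis crisis, the systemic anemia

Immediate cause of the nocturnal dehydration crisis: the localized anemia event.
Further upstream: the nocturnal arrhythmia, the sepsis crisis, the systemic anemia.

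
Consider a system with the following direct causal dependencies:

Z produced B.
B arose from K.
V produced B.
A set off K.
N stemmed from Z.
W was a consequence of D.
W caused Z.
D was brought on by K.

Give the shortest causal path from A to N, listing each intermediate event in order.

A → K → D → W → Z → N

A → K
K → D
D → W
W → Z
Z → N
Length: 5 steps.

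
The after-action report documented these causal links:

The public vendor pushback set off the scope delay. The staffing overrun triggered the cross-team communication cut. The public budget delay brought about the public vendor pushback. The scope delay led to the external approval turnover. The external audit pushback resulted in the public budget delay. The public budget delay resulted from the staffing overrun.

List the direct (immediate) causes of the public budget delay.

the external audit pushback, the staffing overrun

the external audit pushback, the staffing overrun → the public budget delay with nothing further upstream stated.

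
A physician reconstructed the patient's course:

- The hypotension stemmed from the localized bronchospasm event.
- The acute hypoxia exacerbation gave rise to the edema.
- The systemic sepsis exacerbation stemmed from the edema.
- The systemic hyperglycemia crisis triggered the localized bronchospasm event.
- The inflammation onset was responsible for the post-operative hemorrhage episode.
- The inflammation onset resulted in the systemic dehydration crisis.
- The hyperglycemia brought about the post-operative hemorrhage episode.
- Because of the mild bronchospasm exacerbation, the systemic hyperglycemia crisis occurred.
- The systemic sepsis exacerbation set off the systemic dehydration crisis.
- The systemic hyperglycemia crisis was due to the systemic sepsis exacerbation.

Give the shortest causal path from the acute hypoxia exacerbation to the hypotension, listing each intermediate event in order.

the acute hypoxia exacerbation → the edema
the edema → the systemic sepsis exacerbation
the systemic sepsis exacerbation → the systemic hyperglycemia crisis
the systemic hyperglycemia crisis → the localized bronchospasm event
the localized bronchospasm event → the hypotension
Length: 5 steps.

the acute hypoxia exacerbation → the edema → the systemic sepsis exacerbation → the systemic hyperglycemia crisis → the localized bronchospasm event → the hypotension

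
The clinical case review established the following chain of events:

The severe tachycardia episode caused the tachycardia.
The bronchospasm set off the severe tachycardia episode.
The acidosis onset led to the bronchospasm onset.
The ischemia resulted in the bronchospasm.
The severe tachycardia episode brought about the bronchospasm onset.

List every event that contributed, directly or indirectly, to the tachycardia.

Immediate cause of the tachycardia: the severe tachycardia episode.
Further upstream: the ischemia, the bronchospasm.

the bronchospasm, the ischemia, the severe tachycardia episode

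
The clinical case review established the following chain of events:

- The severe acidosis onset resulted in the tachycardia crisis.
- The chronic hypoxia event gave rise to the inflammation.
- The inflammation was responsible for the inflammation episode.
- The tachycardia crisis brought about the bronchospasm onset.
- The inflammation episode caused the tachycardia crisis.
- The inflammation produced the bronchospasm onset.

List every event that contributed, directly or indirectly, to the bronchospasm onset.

Immediate causes of the bronchospasm onset: the inflammation, the tachycardia crisis.
Further upstream: the chronic hypoxia event, the inflammation episode, the severe acidosis onset.

the chronic hypoxia event, the inflammation, the inflammation episode, the severe acidosis onset, the tachycardia crisis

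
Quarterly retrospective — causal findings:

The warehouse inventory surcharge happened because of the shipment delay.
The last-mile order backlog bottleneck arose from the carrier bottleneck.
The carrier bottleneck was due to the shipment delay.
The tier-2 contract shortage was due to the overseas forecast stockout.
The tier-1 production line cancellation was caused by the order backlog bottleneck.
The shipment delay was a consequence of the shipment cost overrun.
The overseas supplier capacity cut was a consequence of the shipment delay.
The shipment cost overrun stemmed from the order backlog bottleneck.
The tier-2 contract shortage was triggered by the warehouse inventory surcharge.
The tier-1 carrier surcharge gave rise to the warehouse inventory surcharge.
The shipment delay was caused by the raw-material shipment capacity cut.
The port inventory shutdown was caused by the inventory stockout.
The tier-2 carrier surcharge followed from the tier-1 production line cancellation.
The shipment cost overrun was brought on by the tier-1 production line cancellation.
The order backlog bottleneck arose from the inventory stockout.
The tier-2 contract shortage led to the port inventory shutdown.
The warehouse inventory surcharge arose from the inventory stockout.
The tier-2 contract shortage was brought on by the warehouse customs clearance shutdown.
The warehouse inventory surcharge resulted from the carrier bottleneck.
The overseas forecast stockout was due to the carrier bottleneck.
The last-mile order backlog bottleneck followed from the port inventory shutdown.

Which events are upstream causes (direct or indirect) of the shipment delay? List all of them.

Immediate causes of the shipment delay: the raw-material shipment capacity cut, the shipment cost overrun.
Further upstream: the inventory stockout, the order backlog bottleneck, the tier-1 production line cancellation.

the inventory stockout, the order backlog bottleneck, the raw-material shipment capacity cut, the shipment cost overrun, the tier-1 production line cancellation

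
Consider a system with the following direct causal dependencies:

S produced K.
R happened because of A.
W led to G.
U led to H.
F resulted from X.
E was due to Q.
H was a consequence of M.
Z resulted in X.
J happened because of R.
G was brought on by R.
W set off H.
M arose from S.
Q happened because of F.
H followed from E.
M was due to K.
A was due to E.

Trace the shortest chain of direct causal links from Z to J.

Z → X → F → Q → E → A → R → J

Z → X
X → F
F → Q
Q → E
E → A
A → R
R → J
Length: 7 steps.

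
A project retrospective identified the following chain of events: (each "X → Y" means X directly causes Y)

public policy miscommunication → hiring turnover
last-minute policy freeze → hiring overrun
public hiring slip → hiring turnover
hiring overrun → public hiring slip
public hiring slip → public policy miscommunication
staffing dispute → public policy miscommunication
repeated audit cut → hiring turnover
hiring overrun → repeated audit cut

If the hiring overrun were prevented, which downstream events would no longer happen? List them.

the public hiring slip, the repeated audit cut

Downstream of the hiring overrun: the repeated audit cut, the public hiring slip, the public policy miscommunication, the hiring turnover.
Of those, still caused via another path: the public policy miscommunication, the hiring turnover.
The remainder have no surviving cause.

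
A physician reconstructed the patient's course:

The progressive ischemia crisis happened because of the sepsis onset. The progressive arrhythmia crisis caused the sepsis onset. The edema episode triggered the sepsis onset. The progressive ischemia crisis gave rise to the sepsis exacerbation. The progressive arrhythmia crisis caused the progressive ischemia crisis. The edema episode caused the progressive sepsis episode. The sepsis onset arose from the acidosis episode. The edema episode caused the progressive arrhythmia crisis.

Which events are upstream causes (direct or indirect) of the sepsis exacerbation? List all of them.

the acidosis episode, the edema episode, the progressive arrhythmia crisis, the progressive ischemia crisis, the sepsis onset

Immediate cause of the sepsis exacerbation: the progressive ischemia crisis.
Further upstream: the edema episode, the progressive arrhythmia crisis, the sepsis onset, the acidosis episode.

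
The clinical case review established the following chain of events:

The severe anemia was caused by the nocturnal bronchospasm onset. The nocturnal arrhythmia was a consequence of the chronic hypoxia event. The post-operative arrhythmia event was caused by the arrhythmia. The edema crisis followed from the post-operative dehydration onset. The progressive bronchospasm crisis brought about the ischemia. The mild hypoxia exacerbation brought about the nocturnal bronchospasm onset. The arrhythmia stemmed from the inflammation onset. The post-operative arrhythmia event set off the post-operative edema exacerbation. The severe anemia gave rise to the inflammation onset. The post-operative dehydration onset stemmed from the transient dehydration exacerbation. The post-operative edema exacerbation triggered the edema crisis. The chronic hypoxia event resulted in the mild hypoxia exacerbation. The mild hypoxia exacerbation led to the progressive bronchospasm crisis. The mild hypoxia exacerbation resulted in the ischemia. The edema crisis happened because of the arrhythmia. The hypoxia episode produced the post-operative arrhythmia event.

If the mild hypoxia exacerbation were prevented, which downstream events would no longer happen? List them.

Downstream of the mild hypoxia exacerbation: the progressive bronchospasm crisis, the nocturnal bronchospasm onset, the severe anemia, the ischemia, the inflammation onset, the arrhythmia, the post-operative arrhythmia event, the post-operative edema exacerbation, the edema crisis.
Of those, still caused via another path: the post-operative arrhythmia event, the post-operative edema exacerbation, the edema crisis.
The remainder have no surviving cause.

the arrhythmia, the inflammation onset, the ischemia, the nocturnal bronchospasm onset, the progressive bronchospasm crisis, the severe anemia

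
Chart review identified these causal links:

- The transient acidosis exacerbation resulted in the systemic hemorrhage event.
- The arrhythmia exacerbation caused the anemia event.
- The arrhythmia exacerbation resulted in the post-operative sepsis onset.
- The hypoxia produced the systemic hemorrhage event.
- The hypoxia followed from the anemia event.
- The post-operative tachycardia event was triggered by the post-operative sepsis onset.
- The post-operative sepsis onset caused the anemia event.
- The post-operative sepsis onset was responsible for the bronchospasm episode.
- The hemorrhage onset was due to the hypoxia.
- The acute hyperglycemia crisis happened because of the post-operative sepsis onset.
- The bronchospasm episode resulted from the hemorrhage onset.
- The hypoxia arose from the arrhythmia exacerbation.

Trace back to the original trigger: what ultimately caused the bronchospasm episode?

the arrhythmia exacerbation

Tracing upstream from the bronchospasm episode: the bronchospasm episode ← the post-operative sepsis onset ← the arrhythmia exacerbation.
The arrhythmia exacerbation has no stated cause, so it is the root.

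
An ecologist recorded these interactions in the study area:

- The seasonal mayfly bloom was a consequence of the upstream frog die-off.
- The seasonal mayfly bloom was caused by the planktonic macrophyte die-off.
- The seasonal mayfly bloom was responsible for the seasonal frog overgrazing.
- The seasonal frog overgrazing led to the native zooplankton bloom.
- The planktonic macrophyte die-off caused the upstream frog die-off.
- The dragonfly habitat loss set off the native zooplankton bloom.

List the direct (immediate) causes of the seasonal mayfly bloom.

the planktonic macrophyte die-off, the upstream frog die-off → the seasonal mayfly bloom with nothing further upstream stated.

the planktonic macrophyte die-off, the upstream frog die-off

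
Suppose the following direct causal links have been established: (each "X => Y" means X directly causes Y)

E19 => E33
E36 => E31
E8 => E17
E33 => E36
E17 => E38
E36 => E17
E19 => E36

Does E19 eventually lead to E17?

Yes

There is a causal chain: E19 → E36 → E17.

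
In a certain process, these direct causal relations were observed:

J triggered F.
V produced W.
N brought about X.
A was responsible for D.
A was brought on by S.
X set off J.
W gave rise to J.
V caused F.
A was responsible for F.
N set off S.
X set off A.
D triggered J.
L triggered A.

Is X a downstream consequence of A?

A leads to D, J, F; X is not among them.

No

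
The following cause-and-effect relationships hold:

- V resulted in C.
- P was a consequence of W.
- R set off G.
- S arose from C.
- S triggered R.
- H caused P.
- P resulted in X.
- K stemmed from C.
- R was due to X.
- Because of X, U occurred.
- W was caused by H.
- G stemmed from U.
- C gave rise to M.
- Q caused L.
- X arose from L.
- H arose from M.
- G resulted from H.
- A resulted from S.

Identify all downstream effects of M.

Direct effects: H.
2 steps out: W, P, G.
3 steps out: X.
4 steps out: U, R.
Not reachable from it: V, C, Q, S, L, K, A.

G, H, P, R, U, W, X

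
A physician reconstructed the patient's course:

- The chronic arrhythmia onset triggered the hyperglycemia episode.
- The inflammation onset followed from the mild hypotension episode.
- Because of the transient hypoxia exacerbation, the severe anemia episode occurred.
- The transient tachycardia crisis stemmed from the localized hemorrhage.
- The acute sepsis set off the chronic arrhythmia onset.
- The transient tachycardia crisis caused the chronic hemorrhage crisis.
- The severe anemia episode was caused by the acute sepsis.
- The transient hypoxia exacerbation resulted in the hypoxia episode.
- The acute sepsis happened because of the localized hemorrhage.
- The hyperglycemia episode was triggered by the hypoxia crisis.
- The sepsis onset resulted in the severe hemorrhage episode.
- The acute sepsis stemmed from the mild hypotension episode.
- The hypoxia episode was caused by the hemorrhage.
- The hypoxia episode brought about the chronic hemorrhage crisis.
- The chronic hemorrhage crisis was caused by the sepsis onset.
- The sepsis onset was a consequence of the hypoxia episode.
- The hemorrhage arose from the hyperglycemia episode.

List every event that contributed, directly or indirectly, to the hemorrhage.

the acute sepsis, the chronic arrhythmia onset, the hyperglycemia episode, the hypoxia crisis, the localized hemorrhage, the mild hypotension episode

Immediate cause of the hemorrhage: the hyperglycemia episode.
Further upstream: the mild hypotension episode, the localized hemorrhage, the acute sepsis, the hypoxia crisis, the chronic arrhythmia onset.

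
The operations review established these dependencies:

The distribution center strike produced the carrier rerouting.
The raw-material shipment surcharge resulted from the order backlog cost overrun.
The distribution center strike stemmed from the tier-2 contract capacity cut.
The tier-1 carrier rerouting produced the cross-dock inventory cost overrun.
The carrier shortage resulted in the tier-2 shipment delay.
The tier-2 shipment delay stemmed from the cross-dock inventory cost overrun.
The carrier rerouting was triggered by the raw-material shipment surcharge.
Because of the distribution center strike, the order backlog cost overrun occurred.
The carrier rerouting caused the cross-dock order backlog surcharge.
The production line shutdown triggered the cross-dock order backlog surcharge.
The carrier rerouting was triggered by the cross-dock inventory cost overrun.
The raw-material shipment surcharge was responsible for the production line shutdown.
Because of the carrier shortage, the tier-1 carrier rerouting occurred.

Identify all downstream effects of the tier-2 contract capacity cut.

the carrier rerouting, the cross-dock order backlog surcharge, the distribution center strike, the order backlog cost overrun, the production line shutdown, the raw-material shipment surcharge

Direct effects: the distribution center strike.
2 steps out: the order backlog cost overrun, the carrier rerouting.
3 steps out: the raw-material shipment surcharge, the cross-dock order backlog surcharge.
4 steps out: the production line shutdown.
Not reachable from it: the carrier shortage, the tier-1 carrier rerouting, the cross-dock inventory cost overrun, the tier-2 shipment delay.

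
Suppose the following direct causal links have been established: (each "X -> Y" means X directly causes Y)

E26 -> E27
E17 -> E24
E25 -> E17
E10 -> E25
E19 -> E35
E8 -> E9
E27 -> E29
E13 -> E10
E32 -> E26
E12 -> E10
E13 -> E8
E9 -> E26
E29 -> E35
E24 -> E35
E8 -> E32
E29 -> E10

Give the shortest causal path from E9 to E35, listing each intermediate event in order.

E9 → E26
E26 → E27
E27 → E29
E29 → E35
Length: 4 steps.

E9 → E26 → E27 → E29 → E35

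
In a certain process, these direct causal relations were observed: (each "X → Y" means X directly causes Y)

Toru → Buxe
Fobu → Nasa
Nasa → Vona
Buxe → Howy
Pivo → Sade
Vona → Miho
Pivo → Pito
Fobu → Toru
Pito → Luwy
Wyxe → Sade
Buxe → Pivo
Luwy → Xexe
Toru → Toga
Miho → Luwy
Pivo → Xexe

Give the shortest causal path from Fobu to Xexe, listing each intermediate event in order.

Fobu → Toru → Buxe → Pivo → Xexe

Fobu → Toru
Toru → Buxe
Buxe → Pivo
Pivo → Xexe
Length: 4 steps.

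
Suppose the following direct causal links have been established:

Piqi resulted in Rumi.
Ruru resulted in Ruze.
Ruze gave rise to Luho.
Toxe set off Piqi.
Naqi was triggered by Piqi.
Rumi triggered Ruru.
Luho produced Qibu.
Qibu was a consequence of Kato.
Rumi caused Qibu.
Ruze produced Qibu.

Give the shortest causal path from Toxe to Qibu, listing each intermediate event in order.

Toxe → Piqi → Rumi → Qibu

Toxe → Piqi
Piqi → Rumi
Rumi → Qibu
Length: 3 steps.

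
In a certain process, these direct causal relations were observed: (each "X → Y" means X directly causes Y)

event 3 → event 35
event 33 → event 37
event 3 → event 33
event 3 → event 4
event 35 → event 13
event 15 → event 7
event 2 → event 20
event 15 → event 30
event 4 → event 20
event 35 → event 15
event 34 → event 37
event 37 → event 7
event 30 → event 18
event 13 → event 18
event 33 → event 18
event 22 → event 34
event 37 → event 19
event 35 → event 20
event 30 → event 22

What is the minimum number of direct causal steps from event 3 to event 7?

Shortest chain: event 3 → event 35 → event 15 → event 7.

3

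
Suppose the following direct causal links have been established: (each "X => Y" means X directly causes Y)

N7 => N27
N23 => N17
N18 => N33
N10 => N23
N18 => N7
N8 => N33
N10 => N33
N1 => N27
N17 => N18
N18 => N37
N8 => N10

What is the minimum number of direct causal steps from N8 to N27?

Shortest chain: N8 → N10 → N23 → N17 → N18 → N7 → N27.

6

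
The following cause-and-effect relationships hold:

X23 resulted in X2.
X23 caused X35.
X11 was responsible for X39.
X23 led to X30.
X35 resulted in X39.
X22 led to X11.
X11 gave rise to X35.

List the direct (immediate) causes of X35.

X11, X23

Upstream contributors include X22, but only X11, X23 feed directly into X35.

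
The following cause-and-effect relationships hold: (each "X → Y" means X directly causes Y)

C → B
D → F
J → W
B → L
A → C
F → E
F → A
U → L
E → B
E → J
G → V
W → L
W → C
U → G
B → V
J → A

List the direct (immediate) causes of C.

A, W

Upstream contributors include D, F, E, J, but only A, W feed directly into C.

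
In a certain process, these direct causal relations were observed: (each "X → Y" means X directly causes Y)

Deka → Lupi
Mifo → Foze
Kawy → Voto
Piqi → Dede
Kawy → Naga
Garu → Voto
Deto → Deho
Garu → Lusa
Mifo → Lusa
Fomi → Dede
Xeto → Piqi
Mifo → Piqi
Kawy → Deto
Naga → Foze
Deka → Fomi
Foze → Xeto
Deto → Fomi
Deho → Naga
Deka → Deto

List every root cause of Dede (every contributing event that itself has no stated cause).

Deka, Kawy, Mifo

Tracing upstream from Dede: Dede ← Fomi ← Deka.
A separate upstream branch: Dede ← Fomi ← Deto ← Kawy.
A separate upstream branch: Dede ← Piqi ← Mifo.
Each of those chain origins has no stated cause.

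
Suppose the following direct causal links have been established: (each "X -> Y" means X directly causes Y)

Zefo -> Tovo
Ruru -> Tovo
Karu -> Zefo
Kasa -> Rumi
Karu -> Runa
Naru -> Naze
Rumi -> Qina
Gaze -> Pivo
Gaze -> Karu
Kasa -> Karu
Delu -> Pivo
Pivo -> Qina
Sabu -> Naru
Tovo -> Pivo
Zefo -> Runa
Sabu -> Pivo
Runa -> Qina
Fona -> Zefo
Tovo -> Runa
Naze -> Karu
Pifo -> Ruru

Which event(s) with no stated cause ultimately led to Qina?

Tracing upstream from Qina: Qina ← Runa ← Zefo ← Fona.
A separate upstream branch: Qina ← Rumi ← Kasa.
A separate upstream branch: Qina ← Pivo ← Gaze.
A separate upstream branch: Qina ← Pivo ← Sabu.
A separate upstream branch: Qina ← Pivo ← Tovo ← Ruru ← Pifo.
A separate upstream branch: Qina ← Pivo ← Delu.
Each of those chain origins has no stated cause.

Delu, Fona, Gaze, Kasa, Pifo, Sabu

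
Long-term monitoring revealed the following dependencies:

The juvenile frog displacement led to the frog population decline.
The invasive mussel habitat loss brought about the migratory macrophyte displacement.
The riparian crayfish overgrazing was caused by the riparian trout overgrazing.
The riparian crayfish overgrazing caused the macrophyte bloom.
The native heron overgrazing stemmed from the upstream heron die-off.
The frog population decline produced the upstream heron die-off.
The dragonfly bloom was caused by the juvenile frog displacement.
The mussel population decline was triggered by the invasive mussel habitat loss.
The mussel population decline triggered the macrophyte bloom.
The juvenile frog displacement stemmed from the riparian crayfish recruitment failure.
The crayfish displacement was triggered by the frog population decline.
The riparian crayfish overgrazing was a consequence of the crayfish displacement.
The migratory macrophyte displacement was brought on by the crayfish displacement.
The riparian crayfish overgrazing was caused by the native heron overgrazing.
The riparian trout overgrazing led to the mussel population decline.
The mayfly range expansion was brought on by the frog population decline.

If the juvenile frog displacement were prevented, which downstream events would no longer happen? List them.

the crayfish displacement, the dragonfly bloom, the frog population decline, the mayfly range expansion, the native heron overgrazing, the upstream heron die-off

Downstream of the juvenile frog displacement: the frog population decline, the dragonfly bloom, the upstream heron die-off, the crayfish displacement, the native heron overgrazing, the mayfly range expansion, the riparian crayfish overgrazing, the macrophyte bloom, the migratory macrophyte displacement.
Of those, still caused via another path: the riparian crayfish overgrazing, the macrophyte bloom, the migratory macrophyte displacement.
The remainder have no surviving cause.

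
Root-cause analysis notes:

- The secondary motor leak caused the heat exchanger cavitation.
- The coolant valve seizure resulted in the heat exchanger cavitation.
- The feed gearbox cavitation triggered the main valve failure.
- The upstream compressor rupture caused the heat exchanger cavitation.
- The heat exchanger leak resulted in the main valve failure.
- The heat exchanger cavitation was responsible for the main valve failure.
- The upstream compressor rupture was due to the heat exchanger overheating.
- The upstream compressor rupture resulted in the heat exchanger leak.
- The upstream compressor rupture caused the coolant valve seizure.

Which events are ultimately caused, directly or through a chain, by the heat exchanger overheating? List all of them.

Direct effects: the upstream compressor rupture.
2 steps out: the coolant valve seizure, the heat exchanger leak, the heat exchanger cavitation.
3 steps out: the main valve failure.
Not reachable from it: the secondary motor leak, the feed gearbox cavitation.

the coolant valve seizure, the heat exchanger cavitation, the heat exchanger leak, the main valve failure, the upstream compressor rupture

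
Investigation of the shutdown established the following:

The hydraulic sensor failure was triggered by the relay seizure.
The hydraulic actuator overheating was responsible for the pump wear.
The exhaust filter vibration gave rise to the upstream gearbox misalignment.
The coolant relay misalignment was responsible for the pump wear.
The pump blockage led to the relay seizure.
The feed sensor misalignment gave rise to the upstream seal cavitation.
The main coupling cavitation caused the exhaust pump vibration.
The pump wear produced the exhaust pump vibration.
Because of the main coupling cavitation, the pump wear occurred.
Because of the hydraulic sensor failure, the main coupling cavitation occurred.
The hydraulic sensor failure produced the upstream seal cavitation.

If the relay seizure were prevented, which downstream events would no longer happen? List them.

Downstream of the relay seizure: the hydraulic sensor failure, the upstream seal cavitation, the main coupling cavitation, the pump wear, the exhaust pump vibration.
Of those, still caused via another path: the upstream seal cavitation, the pump wear, the exhaust pump vibration.
The remainder have no surviving cause.

the hydraulic sensor failure, the main coupling cavitation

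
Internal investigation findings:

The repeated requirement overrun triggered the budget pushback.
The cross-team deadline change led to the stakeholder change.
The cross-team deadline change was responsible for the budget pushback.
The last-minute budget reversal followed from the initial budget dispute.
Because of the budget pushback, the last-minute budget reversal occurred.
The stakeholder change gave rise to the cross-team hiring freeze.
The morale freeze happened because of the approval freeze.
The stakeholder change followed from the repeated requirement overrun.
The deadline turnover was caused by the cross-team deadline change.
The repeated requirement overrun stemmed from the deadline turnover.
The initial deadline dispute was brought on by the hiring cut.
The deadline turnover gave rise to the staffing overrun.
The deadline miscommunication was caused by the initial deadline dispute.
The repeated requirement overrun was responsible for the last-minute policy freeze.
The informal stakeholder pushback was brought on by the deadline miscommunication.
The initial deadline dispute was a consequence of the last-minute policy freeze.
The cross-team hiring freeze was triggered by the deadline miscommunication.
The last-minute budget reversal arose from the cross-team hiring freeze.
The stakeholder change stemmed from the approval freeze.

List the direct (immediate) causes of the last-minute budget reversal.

Upstream contributors include the cross-team deadline change, the deadline turnover, the repeated requirement overrun, the approval freeze, the last-minute policy freeze, the hiring cut, the stakeholder change, the initial deadline dispute, the deadline miscommunication, but only the budget pushback, the cross-team hiring freeze, the initial budget dispute feed directly into the last-minute budget reversal.

the budget pushback, the cross-team hiring freeze, the initial budget dispute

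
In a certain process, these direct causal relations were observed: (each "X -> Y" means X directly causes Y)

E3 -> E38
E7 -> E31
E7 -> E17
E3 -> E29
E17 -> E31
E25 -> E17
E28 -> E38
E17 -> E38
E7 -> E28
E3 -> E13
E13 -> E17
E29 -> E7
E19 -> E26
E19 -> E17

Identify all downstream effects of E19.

Direct effects: E26, E17.
2 steps out: E31, E38.
Not reachable from it: E25, E3, E29, E7, E13, E28.

E17, E26, E31, E38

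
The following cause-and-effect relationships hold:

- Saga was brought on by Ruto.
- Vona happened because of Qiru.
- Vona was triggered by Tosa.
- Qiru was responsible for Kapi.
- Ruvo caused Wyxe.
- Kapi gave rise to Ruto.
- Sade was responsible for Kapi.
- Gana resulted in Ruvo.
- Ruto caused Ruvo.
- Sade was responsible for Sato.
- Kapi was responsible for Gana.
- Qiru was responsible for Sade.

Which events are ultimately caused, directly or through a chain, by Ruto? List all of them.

Ruvo, Saga, Wyxe

Direct effects: Saga, Ruvo.
2 steps out: Wyxe.
Not reachable from it: Tosa, Qiru, Sade, Kapi, Sato, Gana, Vona.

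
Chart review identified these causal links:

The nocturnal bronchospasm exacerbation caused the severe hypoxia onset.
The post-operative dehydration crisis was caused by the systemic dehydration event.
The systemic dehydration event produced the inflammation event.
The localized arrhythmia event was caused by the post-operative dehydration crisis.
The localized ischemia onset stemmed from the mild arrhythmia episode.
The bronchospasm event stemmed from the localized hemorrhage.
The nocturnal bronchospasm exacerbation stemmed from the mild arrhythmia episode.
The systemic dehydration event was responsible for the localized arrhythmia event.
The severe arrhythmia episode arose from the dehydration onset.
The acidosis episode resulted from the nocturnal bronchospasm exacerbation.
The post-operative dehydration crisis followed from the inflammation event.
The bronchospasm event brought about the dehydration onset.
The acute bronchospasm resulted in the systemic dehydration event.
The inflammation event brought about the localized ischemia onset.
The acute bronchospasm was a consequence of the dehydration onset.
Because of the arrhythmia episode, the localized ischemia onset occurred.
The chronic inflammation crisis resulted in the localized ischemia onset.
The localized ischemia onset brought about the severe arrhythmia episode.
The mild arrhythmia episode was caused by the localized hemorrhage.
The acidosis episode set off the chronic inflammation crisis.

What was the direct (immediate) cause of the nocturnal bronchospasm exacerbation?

Upstream contributors include the localized hemorrhage, but only the mild arrhythmia episode feeds directly into the nocturnal bronchospasm exacerbation.

the mild arrhythmia episode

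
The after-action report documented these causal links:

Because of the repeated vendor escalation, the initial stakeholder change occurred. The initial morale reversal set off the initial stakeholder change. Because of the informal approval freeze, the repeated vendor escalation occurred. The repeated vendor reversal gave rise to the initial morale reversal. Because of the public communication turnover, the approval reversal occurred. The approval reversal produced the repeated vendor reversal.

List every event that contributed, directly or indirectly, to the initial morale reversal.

Immediate cause of the initial morale reversal: the repeated vendor reversal.
Further upstream: the public communication turnover, the approval reversal.

the approval reversal, the public communication turnover, the repeated vendor reversal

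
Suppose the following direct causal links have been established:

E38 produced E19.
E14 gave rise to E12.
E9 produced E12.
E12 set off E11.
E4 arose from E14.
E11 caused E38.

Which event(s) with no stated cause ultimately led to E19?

Tracing upstream from E19: E19 ← E38 ← E11 ← E12 ← E14.
A separate upstream branch: E19 ← E38 ← E11 ← E12 ← E9.
Each of those chain origins has no stated cause.

E14, E9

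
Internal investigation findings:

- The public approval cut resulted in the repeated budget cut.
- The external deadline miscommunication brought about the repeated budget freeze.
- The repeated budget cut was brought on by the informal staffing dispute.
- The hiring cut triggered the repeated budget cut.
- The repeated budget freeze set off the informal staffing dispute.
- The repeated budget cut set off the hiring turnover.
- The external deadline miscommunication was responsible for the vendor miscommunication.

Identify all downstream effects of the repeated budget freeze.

Direct effects: the informal staffing dispute.
2 steps out: the repeated budget cut.
3 steps out: the hiring turnover.
Not reachable from it: the external deadline miscommunication, the vendor miscommunication, the hiring cut, the public approval cut.

the hiring turnover, the informal staffing dispute, the repeated budget cut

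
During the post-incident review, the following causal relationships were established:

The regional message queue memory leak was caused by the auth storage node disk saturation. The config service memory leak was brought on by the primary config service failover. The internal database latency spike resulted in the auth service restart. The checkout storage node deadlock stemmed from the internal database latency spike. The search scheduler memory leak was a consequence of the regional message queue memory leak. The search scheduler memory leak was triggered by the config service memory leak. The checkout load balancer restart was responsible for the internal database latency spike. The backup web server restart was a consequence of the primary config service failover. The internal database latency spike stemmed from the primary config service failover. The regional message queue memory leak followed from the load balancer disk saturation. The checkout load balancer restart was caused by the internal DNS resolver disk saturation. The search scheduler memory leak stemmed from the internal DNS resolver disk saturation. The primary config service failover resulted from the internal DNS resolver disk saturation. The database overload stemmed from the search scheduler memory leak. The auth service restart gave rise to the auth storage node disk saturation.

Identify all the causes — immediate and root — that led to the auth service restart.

Immediate cause of the auth service restart: the internal database latency spike.
Further upstream: the internal DNS resolver disk saturation, the checkout load balancer restart, the primary config service failover.

the checkout load balancer restart, the internal DNS resolver disk saturation, the internal database latency spike, the primary config service failover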